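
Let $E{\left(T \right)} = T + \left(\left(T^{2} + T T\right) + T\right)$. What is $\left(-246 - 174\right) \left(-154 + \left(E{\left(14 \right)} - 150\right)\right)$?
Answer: $-48720$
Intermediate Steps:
$E{\left(T \right)} = 2 T + 2 T^{2}$ ($E{\left(T \right)} = T + \left(\left(T^{2} + T^{2}\right) + T\right) = T + \left(2 T^{2} + T\right) = T + \left(T + 2 T^{2}\right) = 2 T + 2 T^{2}$)
$\left(-246 - 174\right) \left(-154 + \left(E{\left(14 \right)} - 150\right)\right) = \left(-246 - 174\right) \left(-154 + \left(2 \cdot 14 \left(1 + 14\right) - 150\right)\right) = - 420 \left(-154 - \left(150 - 420\right)\right) = - 420 \left(-154 + \left(420 - 150\right)\right) = - 420 \left(-154 + 270\right) = \left(-420\right) 116 = -48720$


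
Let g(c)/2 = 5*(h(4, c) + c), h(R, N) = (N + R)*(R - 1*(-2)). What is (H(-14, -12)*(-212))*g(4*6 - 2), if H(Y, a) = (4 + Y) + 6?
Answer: 1509440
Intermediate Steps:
h(R, N) = (2 + R)*(N + R) (h(R, N) = (N + R)*(R + 2) = (N + R)*(2 + R) = (2 + R)*(N + R))
H(Y, a) = 10 + Y
g(c) = 240 + 70*c (g(c) = 2*(5*((4² + 2*c + 2*4 + c*4) + c)) = 2*(5*((16 + 2*c + 8 + 4*c) + c)) = 2*(5*((24 + 6*c) + c)) = 2*(5*(24 + 7*c)) = 2*(120 + 35*c) = 240 + 70*c)
(H(-14, -12)*(-212))*g(4*6 - 2) = ((10 - 14)*(-212))*(240 + 70*(4*6 - 2)) = (-4*(-212))*(240 + 70*(24 - 2)) = 848*(240 + 70*22) = 848*(240 + 1540) = 848*1780 = 1509440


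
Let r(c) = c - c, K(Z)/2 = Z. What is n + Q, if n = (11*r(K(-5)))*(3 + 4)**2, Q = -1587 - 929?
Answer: -2516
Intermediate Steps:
K(Z) = 2*Z
r(c) = 0
Q = -2516
n = 0 (n = (11*0)*(3 + 4)**2 = 0*7**2 = 0*49 = 0)
n + Q = 0 - 2516 = -2516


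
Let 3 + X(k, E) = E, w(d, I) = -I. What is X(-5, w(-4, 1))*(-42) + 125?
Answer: 293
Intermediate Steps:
X(k, E) = -3 + E
X(-5, w(-4, 1))*(-42) + 125 = (-3 - 1*1)*(-42) + 125 = (-3 - 1)*(-42) + 125 = -4*(-42) + 125 = 168 + 125 = 293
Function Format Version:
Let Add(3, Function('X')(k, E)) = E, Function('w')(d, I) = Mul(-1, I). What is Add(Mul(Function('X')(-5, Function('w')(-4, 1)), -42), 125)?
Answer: 293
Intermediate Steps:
Function('X')(k, E) = Add(-3, E)
Add(Mul(Function('X')(-5, Function('w')(-4, 1)), -42), 125) = Add(Mul(Add(-3, Mul(-1, 1)), -42), 125) = Add(Mul(Add(-3, -1), -42), 125) = Add(Mul(-4, -42), 125) = Add(168, 125) = 293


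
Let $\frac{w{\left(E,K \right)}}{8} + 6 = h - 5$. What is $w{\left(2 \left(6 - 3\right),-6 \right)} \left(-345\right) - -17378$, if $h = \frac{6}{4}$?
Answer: $43598$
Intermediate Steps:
$h = \frac{3}{2}$ ($h = 6 \cdot \frac{1}{4} = \frac{3}{2} \approx 1.5$)
$w{\left(E,K \right)} = -76$ ($w{\left(E,K \right)} = -48 + 8 \left(\frac{3}{2} - 5\right) = -48 + 8 \left(- \frac{7}{2}\right) = -48 - 28 = -76$)
$w{\left(2 \left(6 - 3\right),-6 \right)} \left(-345\right) - -17378 = \left(-76\right) \left(-345\right) - -17378 = 26220 + 17378 = 43598$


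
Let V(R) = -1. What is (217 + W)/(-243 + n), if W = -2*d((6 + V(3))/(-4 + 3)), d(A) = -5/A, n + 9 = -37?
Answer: -215/289 ≈ -0.74394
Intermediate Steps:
n = -46 (n = -9 - 37 = -46)
W = -2 (W = -(-10)/((6 - 1)/(-4 + 3)) = -(-10)/(5/(-1)) = -(-10)/(5*(-1)) = -(-10)/(-5) = -(-10)*(-1)/5 = -2*1 = -2)
(217 + W)/(-243 + n) = (217 - 2)/(-243 - 46) = 215/(-289) = 215*(-1/289) = -215/289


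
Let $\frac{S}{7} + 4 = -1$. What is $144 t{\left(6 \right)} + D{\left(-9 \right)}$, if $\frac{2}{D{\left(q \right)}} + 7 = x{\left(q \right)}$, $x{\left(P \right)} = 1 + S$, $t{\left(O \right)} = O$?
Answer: $\frac{35422}{41} \approx 863.95$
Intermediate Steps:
$S = -35$ ($S = -28 + 7 \left(-1\right) = -28 - 7 = -35$)
$x{\left(P \right)} = -34$ ($x{\left(P \right)} = 1 - 35 = -34$)
$D{\left(q \right)} = - \frac{2}{41}$ ($D{\left(q \right)} = \frac{2}{-7 - 34} = \frac{2}{-41} = 2 \left(- \frac{1}{41}\right) = - \frac{2}{41}$)
$144 t{\left(6 \right)} + D{\left(-9 \right)} = 144 \cdot 6 - \frac{2}{41} = 864 - \frac{2}{41} = \frac{35422}{41}$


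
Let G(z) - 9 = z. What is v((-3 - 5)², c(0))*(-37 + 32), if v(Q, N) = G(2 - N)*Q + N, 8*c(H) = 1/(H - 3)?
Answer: -28265/8 ≈ -3533.1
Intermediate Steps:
G(z) = 9 + z
c(H) = 1/(8*(-3 + H)) (c(H) = 1/(8*(H - 3)) = 1/(8*(-3 + H)))
v(Q, N) = N + Q*(11 - N) (v(Q, N) = (9 + (2 - N))*Q + N = (11 - N)*Q + N = Q*(11 - N) + N = N + Q*(11 - N))
v((-3 - 5)², c(0))*(-37 + 32) = (1/(8*(-3 + 0)) - (-3 - 5)²*(-11 + 1/(8*(-3 + 0))))*(-37 + 32) = ((⅛)/(-3) - 1*(-8)²*(-11 + (⅛)/(-3)))*(-5) = ((⅛)*(-⅓) - 1*64*(-11 + (⅛)*(-⅓)))*(-5) = (-1/24 - 1*64*(-11 - 1/24))*(-5) = (-1/24 - 1*64*(-265/24))*(-5) = (-1/24 + 2120/3)*(-5) = (5653/8)*(-5) = -28265/8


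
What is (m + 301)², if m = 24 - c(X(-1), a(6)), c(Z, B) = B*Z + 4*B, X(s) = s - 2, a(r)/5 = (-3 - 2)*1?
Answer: 122500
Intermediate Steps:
a(r) = -25 (a(r) = 5*((-3 - 2)*1) = 5*(-5*1) = 5*(-5) = -25)
X(s) = -2 + s
c(Z, B) = 4*B + B*Z
m = 49 (m = 24 - (-25)*(4 + (-2 - 1)) = 24 - (-25)*(4 - 3) = 24 - (-25) = 24 - 1*(-25) = 24 + 25 = 49)
(m + 301)² = (49 + 301)² = 350² = 122500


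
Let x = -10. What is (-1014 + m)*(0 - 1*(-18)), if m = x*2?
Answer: -18612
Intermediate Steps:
m = -20 (m = -10*2 = -20)
(-1014 + m)*(0 - 1*(-18)) = (-1014 - 20)*(0 - 1*(-18)) = -1034*(0 + 18) = -1034*18 = -18612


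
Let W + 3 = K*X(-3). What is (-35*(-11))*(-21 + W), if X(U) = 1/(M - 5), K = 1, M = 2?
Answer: -28105/3 ≈ -9368.3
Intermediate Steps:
X(U) = -⅓ (X(U) = 1/(2 - 5) = 1/(-3) = -⅓)
W = -10/3 (W = -3 + 1*(-⅓) = -3 - ⅓ = -10/3 ≈ -3.3333)
(-35*(-11))*(-21 + W) = (-35*(-11))*(-21 - 10/3) = 385*(-73/3) = -28105/3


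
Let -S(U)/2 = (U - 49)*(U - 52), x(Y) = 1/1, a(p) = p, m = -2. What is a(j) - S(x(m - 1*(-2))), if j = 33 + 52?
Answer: 4981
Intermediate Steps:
j = 85
x(Y) = 1
S(U) = -2*(-52 + U)*(-49 + U) (S(U) = -2*(U - 49)*(U - 52) = -2*(-49 + U)*(-52 + U) = -2*(-52 + U)*(-49 + U))
a(j) - S(x(m - 1*(-2))) = 85 - (-5096 - 2*1² + 202*1) = 85 - (-5096 - 2*1 + 202) = 85 - (-5096 - 2 + 202) = 85 - 1*(-4896) = 85 + 4896 = 4981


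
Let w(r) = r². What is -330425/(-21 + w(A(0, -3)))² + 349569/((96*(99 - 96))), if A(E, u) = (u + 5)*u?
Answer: -73375/288 ≈ -254.77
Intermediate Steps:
A(E, u) = u*(5 + u) (A(E, u) = (5 + u)*u = u*(5 + u))
-330425/(-21 + w(A(0, -3)))² + 349569/((96*(99 - 96))) = -330425/(-21 + (-3*(5 - 3))²)² + 349569/((96*(99 - 96))) = -330425/(-21 + (-3*2)²)² + 349569/((96*3)) = -330425/(-21 + (-6)²)² + 349569/288 = -330425/(-21 + 36)² + 349569*(1/288) = -330425/(15²) + 38841/32 = -330425/225 + 38841/32 = -330425*1/225 + 38841/32 = -13217/9 + 38841/32 = -73375/288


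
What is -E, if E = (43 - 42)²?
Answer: -1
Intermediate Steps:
E = 1 (E = 1² = 1)
-E = -1*1 = -1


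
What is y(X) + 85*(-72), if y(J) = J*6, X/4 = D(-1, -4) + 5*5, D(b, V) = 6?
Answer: -5376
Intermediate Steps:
X = 124 (X = 4*(6 + 5*5) = 4*(6 + 25) = 4*31 = 124)
y(J) = 6*J
y(X) + 85*(-72) = 6*124 + 85*(-72) = 744 - 6120 = -5376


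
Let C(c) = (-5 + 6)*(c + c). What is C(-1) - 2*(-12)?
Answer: 22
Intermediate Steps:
C(c) = 2*c (C(c) = 1*(2*c) = 2*c)
C(-1) - 2*(-12) = 2*(-1) - 2*(-12) = -2 + 24 = 22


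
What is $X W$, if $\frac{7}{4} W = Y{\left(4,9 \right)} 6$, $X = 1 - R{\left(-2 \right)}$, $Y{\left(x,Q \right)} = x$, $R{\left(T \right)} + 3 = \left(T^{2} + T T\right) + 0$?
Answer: $- \frac{384}{7} \approx -54.857$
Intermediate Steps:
$R{\left(T \right)} = -3 + 2 T^{2}$ ($R{\left(T \right)} = -3 + \left(\left(T^{2} + T T\right) + 0\right) = -3 + \left(\left(T^{2} + T^{2}\right) + 0\right) = -3 + \left(2 T^{2} + 0\right) = -3 + 2 T^{2}$)
$X = -4$ ($X = 1 - \left(-3 + 2 \left(-2\right)^{2}\right) = 1 - \left(-3 + 2 \cdot 4\right) = 1 - \left(-3 + 8\right) = 1 - 5 = -4$)
$W = \frac{96}{7}$ ($W = \frac{4 \cdot 4 \cdot 6}{7} = \frac{4}{7} \cdot 24 = \frac{96}{7} \approx 13.714$)
$X W = \left(-4\right) \frac{96}{7} = - \frac{384}{7}$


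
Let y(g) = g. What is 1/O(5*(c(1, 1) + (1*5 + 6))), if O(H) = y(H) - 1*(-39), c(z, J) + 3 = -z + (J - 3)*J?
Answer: 1/64 ≈ 0.015625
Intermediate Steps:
c(z, J) = -3 - z + J*(-3 + J) (c(z, J) = -3 + (-z + (J - 3)*J) = -3 + (-z + (-3 + J)*J) = -3 + (-z + J*(-3 + J)) = -3 - z + J*(-3 + J))
O(H) = 39 + H (O(H) = H - 1*(-39) = H + 39 = 39 + H)
1/O(5*(c(1, 1) + (1*5 + 6))) = 1/(39 + 5*((-3 + 1**2 - 1*1 - 3*1) + (1*5 + 6))) = 1/(39 + 5*((-3 + 1 - 1 - 3) + (5 + 6))) = 1/(39 + 5*(-6 + 11)) = 1/(39 + 5*5) = 1/(39 + 25) = 1/64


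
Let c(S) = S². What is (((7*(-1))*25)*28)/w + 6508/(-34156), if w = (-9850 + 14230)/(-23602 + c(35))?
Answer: 15604519474/623347 ≈ 25033.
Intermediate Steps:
w = -1460/7459 (w = (-9850 + 14230)/(-23602 + 35²) = 4380/(-23602 + 1225) = 4380/(-22377) = 4380*(-1/22377) = -1460/7459 ≈ -0.19574)
(((7*(-1))*25)*28)/w + 6508/(-34156) = (((7*(-1))*25)*28)/(-1460/7459) + 6508/(-34156) = (-7*25*28)*(-7459/1460) + 6508*(-1/34156) = -175*28*(-7459/1460) - 1627/8539 = -4900*(-7459/1460) - 1627/8539 = 1827455/73 - 1627/8539 = 15604519474/623347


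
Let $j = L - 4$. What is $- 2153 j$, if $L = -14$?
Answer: $38754$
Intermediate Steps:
$j = -18$ ($j = -14 - 4 = -18$)
$- 2153 j = \left(-2153\right) \left(-18\right) = 38754$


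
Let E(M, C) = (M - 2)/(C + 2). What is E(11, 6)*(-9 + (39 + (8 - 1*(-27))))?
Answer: 585/8 ≈ 73.125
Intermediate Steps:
E(M, C) = (-2 + M)/(2 + C)
E(11, 6)*(-9 + (39 + (8 - 1*(-27)))) = ((-2 + 11)/(2 + 6))*(-9 + (39 + (8 - 1*(-27)))) = (9/8)*(-9 + (39 + (8 + 27))) = ((⅛)*9)*(-9 + (39 + 35)) = 9*(-9 + 74)/8 = (9/8)*65 = 585/8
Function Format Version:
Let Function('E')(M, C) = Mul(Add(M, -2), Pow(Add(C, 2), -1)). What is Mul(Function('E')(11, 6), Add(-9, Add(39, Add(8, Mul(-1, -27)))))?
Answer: Rational(585, 8) ≈ 73.125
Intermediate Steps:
Function('E')(M, C) = Mul(Pow(Add(2, C), -1), Add(-2, M)) (Function('E')(M, C) = Mul(Add(-2, M), Pow(Add(2, C), -1)) = Mul(Pow(Add(2, C), -1), Add(-2, M)))
Mul(Function('E')(11, 6), Add(-9, Add(39, Add(8, Mul(-1, -27))))) = Mul(Mul(Pow(Add(2, 6), -1), Add(-2, 11)), Add(-9, Add(39, Add(8, Mul(-1, -27))))) = Mul(Mul(Pow(8, -1), 9), Add(-9, Add(39, Add(8, 27)))) = Mul(Mul(Rational(1, 8), 9), Add(-9, Add(39, 35))) = Mul(Rational(9, 8), Add(-9, 74)) = Mul(Rational(9, 8), 65) = Rational(585, 8)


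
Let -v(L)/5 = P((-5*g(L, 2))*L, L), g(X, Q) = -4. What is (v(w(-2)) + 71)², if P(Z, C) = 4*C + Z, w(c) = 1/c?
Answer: 17161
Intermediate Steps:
P(Z, C) = Z + 4*C
v(L) = -120*L (v(L) = -5*((-5*(-4))*L + 4*L) = -5*(20*L + 4*L) = -120*L)
(v(w(-2)) + 71)² = (-120/(-2) + 71)² = (-120*(-½) + 71)² = (60 + 71)² = 131² = 17161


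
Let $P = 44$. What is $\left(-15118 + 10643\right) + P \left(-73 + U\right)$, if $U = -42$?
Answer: $-9535$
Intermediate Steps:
$\left(-15118 + 10643\right) + P \left(-73 + U\right) = \left(-15118 + 10643\right) + 44 \left(-73 - 42\right) = -4475 + 44 \left(-115\right) = -4475 - 5060 = -9535$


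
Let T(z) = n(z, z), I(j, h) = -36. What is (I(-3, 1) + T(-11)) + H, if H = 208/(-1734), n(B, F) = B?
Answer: -40853/867 ≈ -47.120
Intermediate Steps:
T(z) = z
H = -104/867 (H = 208*(-1/1734) = -104/867 ≈ -0.11995)
(I(-3, 1) + T(-11)) + H = (-36 - 11) - 104/867 = -47 - 104/867 = -40853/867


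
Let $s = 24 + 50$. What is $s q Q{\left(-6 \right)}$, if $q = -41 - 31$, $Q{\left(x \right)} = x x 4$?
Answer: $-767232$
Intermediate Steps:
$Q{\left(x \right)} = 4 x^{2}$ ($Q{\left(x \right)} = x^{2} \cdot 4 = 4 x^{2}$)
$s = 74$
$q = -72$
$s q Q{\left(-6 \right)} = 74 \left(-72\right) 4 \left(-6\right)^{2} = - 5328 \cdot 4 \cdot 36 = \left(-5328\right) 144 = -767232$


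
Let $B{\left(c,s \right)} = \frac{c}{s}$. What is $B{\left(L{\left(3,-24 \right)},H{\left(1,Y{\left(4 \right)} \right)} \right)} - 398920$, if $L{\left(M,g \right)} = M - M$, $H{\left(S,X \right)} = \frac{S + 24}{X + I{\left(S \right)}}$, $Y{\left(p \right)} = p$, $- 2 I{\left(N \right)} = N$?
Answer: $-398920$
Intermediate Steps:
$I{\left(N \right)} = - \frac{N}{2}$
$H{\left(S,X \right)} = \frac{24 + S}{X - \frac{S}{2}}$ ($H{\left(S,X \right)} = \frac{S + 24}{X - \frac{S}{2}} = \frac{24 + S}{X - \frac{S}{2}}$)
$L{\left(M,g \right)} = 0$
$B{\left(L{\left(3,-24 \right)},H{\left(1,Y{\left(4 \right)} \right)} \right)} - 398920 = \frac{0}{2 \frac{1}{1 - 8} \left(-24 - 1\right)} - 398920 = \frac{0}{2 \frac{1}{-7} \left(-25\right)} - 398920 = \frac{0}{2 \left(- \frac{1}{7}\right) \left(-25\right)} - 398920 = \frac{0}{\frac{50}{7}} - 398920 = 0 \cdot \frac{7}{50} - 398920 = 0 - 398920 = -398920$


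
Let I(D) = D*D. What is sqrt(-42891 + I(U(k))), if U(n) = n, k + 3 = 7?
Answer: 35*I*sqrt(35) ≈ 207.06*I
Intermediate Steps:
k = 4 (k = -3 + 7 = 4)
I(D) = D**2
sqrt(-42891 + I(U(k))) = sqrt(-42891 + 4**2) = sqrt(-42891 + 16) = sqrt(-42875) = 35*I*sqrt(35)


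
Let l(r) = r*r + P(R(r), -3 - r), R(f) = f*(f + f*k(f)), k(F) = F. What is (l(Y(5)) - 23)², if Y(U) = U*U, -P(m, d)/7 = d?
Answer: 636804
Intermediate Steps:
R(f) = f*(f + f²) (R(f) = f*(f + f*f) = f*(f + f²))
P(m, d) = -7*d
Y(U) = U²
l(r) = 21 + r² + 7*r (l(r) = r*r - 7*(-3 - r) = r² + (21 + 7*r) = 21 + r² + 7*r)
(l(Y(5)) - 23)² = ((21 + (5²)² + 7*5²) - 23)² = ((21 + 25² + 7*25) - 23)² = ((21 + 625 + 175) - 23)² = (821 - 23)² = 798² = 636804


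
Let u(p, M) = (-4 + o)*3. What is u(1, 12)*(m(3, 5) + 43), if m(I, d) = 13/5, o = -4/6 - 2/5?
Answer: -17328/25 ≈ -693.12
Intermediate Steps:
o = -16/15 (o = -4*⅙ - 2*⅕ = -⅔ - ⅖ = -16/15 ≈ -1.0667)
m(I, d) = 13/5 (m(I, d) = 13*(⅕) = 13/5)
u(p, M) = -76/5 (u(p, M) = (-4 - 16/15)*3 = -76/15*3 = -76/5)
u(1, 12)*(m(3, 5) + 43) = -76*(13/5 + 43)/5 = -76/5*228/5 = -17328/25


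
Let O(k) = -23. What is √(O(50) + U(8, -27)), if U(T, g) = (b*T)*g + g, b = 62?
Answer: I*√13442 ≈ 115.94*I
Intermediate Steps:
U(T, g) = g + 62*T*g (U(T, g) = (62*T)*g + g = 62*T*g + g = g + 62*T*g)
√(O(50) + U(8, -27)) = √(-23 - 27*(1 + 62*8)) = √(-23 - 27*(1 + 496)) = √(-23 - 27*497) = √(-23 - 13419) = √(-13442) = I*√13442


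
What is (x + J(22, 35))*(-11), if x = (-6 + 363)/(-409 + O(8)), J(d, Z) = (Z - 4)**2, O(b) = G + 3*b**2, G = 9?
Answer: -2194841/208 ≈ -10552.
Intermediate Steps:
O(b) = 9 + 3*b**2
J(d, Z) = (-4 + Z)**2
x = -357/208 (x = (-6 + 363)/(-409 + (9 + 3*8**2)) = 357/(-409 + (9 + 3*64)) = 357/(-409 + (9 + 192)) = 357/(-409 + 201) = 357/(-208) = 357*(-1/208) = -357/208 ≈ -1.7163)
(x + J(22, 35))*(-11) = (-357/208 + (-4 + 35)**2)*(-11) = (-357/208 + 31**2)*(-11) = (-357/208 + 961)*(-11) = (199531/208)*(-11) = -2194841/208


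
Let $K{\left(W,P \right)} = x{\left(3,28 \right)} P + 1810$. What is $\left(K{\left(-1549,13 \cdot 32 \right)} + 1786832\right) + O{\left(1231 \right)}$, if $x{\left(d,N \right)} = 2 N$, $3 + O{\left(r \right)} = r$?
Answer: $1813166$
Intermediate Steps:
$O{\left(r \right)} = -3 + r$
$K{\left(W,P \right)} = 1810 + 56 P$ ($K{\left(W,P \right)} = 2 \cdot 28 P + 1810 = 56 P + 1810 = 1810 + 56 P$)
$\left(K{\left(-1549,13 \cdot 32 \right)} + 1786832\right) + O{\left(1231 \right)} = \left(\left(1810 + 56 \cdot 13 \cdot 32\right) + 1786832\right) + \left(-3 + 1231\right) = \left(\left(1810 + 56 \cdot 416\right) + 1786832\right) + 1228 = \left(\left(1810 + 23296\right) + 1786832\right) + 1228 = \left(25106 + 1786832\right) + 1228 = 1811938 + 1228 = 1813166$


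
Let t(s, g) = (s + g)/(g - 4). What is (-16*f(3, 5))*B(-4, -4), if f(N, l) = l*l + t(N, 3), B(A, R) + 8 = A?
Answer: 3648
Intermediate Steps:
t(s, g) = (g + s)/(-4 + g)
B(A, R) = -8 + A
f(N, l) = -3 + l² - N (f(N, l) = l*l + (3 + N)/(-4 + 3) = l² + (3 + N)/(-1) = l² - (3 + N) = l² + (-3 - N) = -3 + l² - N)
(-16*f(3, 5))*B(-4, -4) = (-16*(-3 + 5² - 1*3))*(-8 - 4) = -16*(-3 + 25 - 3)*(-12) = -16*19*(-12) = -304*(-12) = 3648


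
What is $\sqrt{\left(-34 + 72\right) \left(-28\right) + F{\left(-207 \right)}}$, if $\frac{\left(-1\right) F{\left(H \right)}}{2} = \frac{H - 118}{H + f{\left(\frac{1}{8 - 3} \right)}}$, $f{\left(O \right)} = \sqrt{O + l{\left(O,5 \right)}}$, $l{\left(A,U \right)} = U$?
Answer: $\frac{\sqrt{-1104490 + 1064 \sqrt{130}}}{\sqrt{1035 - \sqrt{130}}} \approx 32.668 i$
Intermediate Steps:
$f{\left(O \right)} = \sqrt{5 + O}$ ($f{\left(O \right)} = \sqrt{O + 5} = \sqrt{5 + O}$)
$F{\left(H \right)} = - \frac{2 \left(-118 + H\right)}{H + \frac{\sqrt{130}}{5}}$ ($F{\left(H \right)} = - 2 \frac{H - 118}{H + \sqrt{5 + \frac{1}{8 - 3}}} = - 2 \frac{-118 + H}{H + \sqrt{5 + \frac{1}{5}}} = - 2 \frac{-118 + H}{H + \sqrt{\frac{26}{5}}} = - 2 \frac{-118 + H}{H + \frac{\sqrt{130}}{5}} = - \frac{2 \left(-118 + H\right)}{H + \frac{\sqrt{130}}{5}}$)
$\sqrt{\left(-34 + 72\right) \left(-28\right) + F{\left(-207 \right)}} = \sqrt{\left(-34 + 72\right) \left(-28\right) + \frac{10 \left(118 - -207\right)}{\sqrt{130} + 5 \left(-207\right)}} = \sqrt{38 \left(-28\right) + \frac{10 \left(118 + 207\right)}{\sqrt{130} - 1035}} = \sqrt{-1064 + 10 \frac{1}{-1035 + \sqrt{130}} \cdot 325} = \sqrt{-1064 + \frac{3250}{-1035 + \sqrt{130}}}$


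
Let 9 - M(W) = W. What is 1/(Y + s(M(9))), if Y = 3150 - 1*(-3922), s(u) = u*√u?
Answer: 1/7072 ≈ 0.00014140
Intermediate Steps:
M(W) = 9 - W
s(u) = u^(3/2)
Y = 7072 (Y = 3150 + 3922 = 7072)
1/(Y + s(M(9))) = 1/(7072 + (9 - 1*9)^(3/2)) = 1/(7072 + (9 - 9)^(3/2)) = 1/(7072 + 0^(3/2)) = 1/(7072 + 0) = 1/7072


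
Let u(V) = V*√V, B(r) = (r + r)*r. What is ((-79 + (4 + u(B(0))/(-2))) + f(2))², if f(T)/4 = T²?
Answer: 3481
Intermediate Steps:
B(r) = 2*r² (B(r) = (2*r)*r = 2*r²)
u(V) = V^(3/2)
f(T) = 4*T²
((-79 + (4 + u(B(0))/(-2))) + f(2))² = ((-79 + (4 + (2*0²)^(3/2)/(-2))) + 4*2²)² = ((-79 + (4 + (2*0)^(3/2)*(-½))) + 4*4)² = ((-79 + (4 + 0^(3/2)*(-½))) + 16)² = ((-79 + (4 + 0*(-½))) + 16)² = ((-79 + (4 + 0)) + 16)² = ((-79 + 4) + 16)² = (-75 + 16)² = (-59)² = 3481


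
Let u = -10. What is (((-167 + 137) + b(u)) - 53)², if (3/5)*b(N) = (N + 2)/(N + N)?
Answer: 61009/9 ≈ 6778.8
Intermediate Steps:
b(N) = 5*(2 + N)/(6*N) (b(N) = 5*((N + 2)/(N + N))/3 = 5*((2 + N)/((2*N)))/3 = 5*((2 + N)*(1/(2*N)))/3 = 5*((2 + N)/(2*N))/3 = 5*(2 + N)/(6*N))
(((-167 + 137) + b(u)) - 53)² = (((-167 + 137) + (⅚)*(2 - 10)/(-10)) - 53)² = ((-30 + (⅚)*(-⅒)*(-8)) - 53)² = ((-30 + ⅔) - 53)² = (-88/3 - 53)² = (-247/3)² = 61009/9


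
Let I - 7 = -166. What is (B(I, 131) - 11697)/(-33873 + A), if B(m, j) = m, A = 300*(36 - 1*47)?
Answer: 3952/12391 ≈ 0.31894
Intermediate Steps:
I = -159 (I = 7 - 166 = -159)
A = -3300 (A = 300*(36 - 47) = 300*(-11) = -3300)
(B(I, 131) - 11697)/(-33873 + A) = (-159 - 11697)/(-33873 - 3300) = -11856/(-37173) = -11856*(-1/37173) = 3952/12391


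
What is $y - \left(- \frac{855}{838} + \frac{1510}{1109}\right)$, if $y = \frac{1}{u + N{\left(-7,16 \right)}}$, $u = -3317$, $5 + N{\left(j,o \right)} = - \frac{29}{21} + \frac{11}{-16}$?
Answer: $- \frac{354572062007}{1037969998354} \approx -0.3416$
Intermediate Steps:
$N{\left(j,o \right)} = - \frac{2375}{336}$ ($N{\left(j,o \right)} = -5 + \left(- \frac{29}{21} + \frac{11}{-16}\right) = -5 + \left(\left(-29\right) \frac{1}{21} + 11 \left(- \frac{1}{16}\right)\right) = -5 - \frac{695}{336} = - \frac{2375}{336}$)
$y = - \frac{336}{1116887}$ ($y = \frac{1}{-3317 - \frac{2375}{336}} = \frac{1}{- \frac{1116887}{336}} = - \frac{336}{1116887} \approx -0.00030084$)
$y - \left(- \frac{855}{838} + \frac{1510}{1109}\right) = - \frac{336}{1116887} - \left(- \frac{855}{838} + \frac{1510}{1109}\right) = - \frac{336}{1116887} - \frac{317185}{929342} = - \frac{354572062007}{1037969998354}$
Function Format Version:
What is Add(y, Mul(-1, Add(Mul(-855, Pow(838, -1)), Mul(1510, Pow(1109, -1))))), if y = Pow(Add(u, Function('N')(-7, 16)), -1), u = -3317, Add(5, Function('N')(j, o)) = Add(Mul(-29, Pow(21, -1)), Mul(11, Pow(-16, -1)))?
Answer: Rational(-354572062007, 1037969998354) ≈ -0.34160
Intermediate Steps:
Function('N')(j, o) = Rational(-2375, 336) (Function('N')(j, o) = Add(-5, Add(Mul(-29, Pow(21, -1)), Mul(11, Pow(-16, -1)))) = Add(-5, Add(Mul(-29, Rational(1, 21)), Mul(11, Rational(-1, 16)))) = Add(-5, Add(Rational(-29, 21), Rational(-11, 16))) = Add(-5, Rational(-695, 336)) = Rational(-2375, 336))
y = Rational(-336, 1116887) (y = Pow(Add(-3317, Rational(-2375, 336)), -1) = Pow(Rational(-1116887, 336), -1) = Rational(-336, 1116887) ≈ -0.00030084)
Add(y, Mul(-1, Add(Mul(-855, Pow(838, -1)), Mul(1510, Pow(1109, -1))))) = Add(Rational(-336, 1116887), Mul(-1, Add(Mul(-855, Pow(838, -1)), Mul(1510, Pow(1109, -1))))) = Add(Rational(-336, 1116887), Mul(-1, Add(Mul(-855, Rational(1, 838)), Mul(1510, Rational(1, 1109))))) = Add(Rational(-336, 1116887), Mul(-1, Add(Rational(-855, 838), Rational(1510, 1109)))) = Add(Rational(-336, 1116887), Mul(-1, Rational(317185, 929342))) = Add(Rational(-336, 1116887), Rational(-317185, 929342)) = Rational(-354572062007, 1037969998354)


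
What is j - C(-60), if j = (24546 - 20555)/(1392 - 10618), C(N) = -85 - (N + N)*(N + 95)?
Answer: -37968981/9226 ≈ -4115.4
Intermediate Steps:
C(N) = -85 - 2*N*(95 + N)
j = -3991/9226 (j = 3991/(-9226) = 3991*(-1/9226) = -3991/9226 ≈ -0.43258)
j - C(-60) = -3991/9226 - (-85 - 190*(-60) - 2*(-60)²) = -3991/9226 - (-85 + 11400 - 2*3600) = -3991/9226 - (-85 + 11400 - 7200) = -3991/9226 - 1*4115 = -3991/9226 - 4115 = -37968981/9226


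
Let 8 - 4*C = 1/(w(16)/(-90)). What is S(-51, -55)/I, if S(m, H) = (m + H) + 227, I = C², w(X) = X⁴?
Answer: 2078764171264/68743071721 ≈ 30.240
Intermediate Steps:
C = 262189/131072 (C = 2 - 1/(4*(16⁴/(-90))) = 2 - 1/(4*(65536*(-1/90))) = 2 - 1/(4*(-32768/45)) = 2 - ¼*(-45/32768) = 2 + 45/131072 = 262189/131072 ≈ 2.0003)
I = 68743071721/17179869184 (I = (262189/131072)² = 68743071721/17179869184 ≈ 4.0014)
S(m, H) = 227 + H + m (S(m, H) = (H + m) + 227 = 227 + H + m)
S(-51, -55)/I = (227 - 55 - 51)/(68743071721/17179869184) = 121*(17179869184/68743071721) = 2078764171264/68743071721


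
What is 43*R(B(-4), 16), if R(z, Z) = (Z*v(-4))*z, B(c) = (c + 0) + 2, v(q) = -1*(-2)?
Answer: -2752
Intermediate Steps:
v(q) = 2
B(c) = 2 + c (B(c) = c + 2 = 2 + c)
R(z, Z) = 2*Z*z (R(z, Z) = (Z*2)*z = (2*Z)*z = 2*Z*z)
43*R(B(-4), 16) = 43*(2*16*(2 - 4)) = 43*(2*16*(-2)) = 43*(-64) = -2752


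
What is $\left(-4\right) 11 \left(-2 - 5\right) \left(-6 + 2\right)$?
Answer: $-1232$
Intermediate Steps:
$\left(-4\right) 11 \left(-2 - 5\right) \left(-6 + 2\right) = - 44 \left(\left(-7\right) \left(-4\right)\right) = \left(-44\right) 28 = -1232$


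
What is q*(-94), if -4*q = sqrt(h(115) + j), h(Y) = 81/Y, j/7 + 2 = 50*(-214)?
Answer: 47*I*sqrt(990728335)/230 ≈ 6432.0*I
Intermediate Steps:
j = -74914 (j = -14 + 7*(50*(-214)) = -14 + 7*(-10700) = -14 - 74900 = -74914)
q = -I*sqrt(990728335)/460 (q = -sqrt(81/115 - 74914)/4 = -I*sqrt(990728335)/460 ≈ -68.426*I)
q*(-94) = -I*sqrt(990728335)/460*(-94) = 47*I*sqrt(990728335)/230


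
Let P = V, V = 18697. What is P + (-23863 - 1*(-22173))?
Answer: 17007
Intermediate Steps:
P = 18697
P + (-23863 - 1*(-22173)) = 18697 + (-23863 - 1*(-22173)) = 18697 + (-23863 + 22173) = 18697 - 1690 = 17007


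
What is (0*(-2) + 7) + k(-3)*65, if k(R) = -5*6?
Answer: -1943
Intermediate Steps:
k(R) = -30
(0*(-2) + 7) + k(-3)*65 = (0*(-2) + 7) - 30*65 = (0 + 7) - 1950 = 7 - 1950 = -1943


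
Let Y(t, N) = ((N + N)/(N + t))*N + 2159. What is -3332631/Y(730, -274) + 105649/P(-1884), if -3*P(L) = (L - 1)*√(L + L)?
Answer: -189959967/141832 - 105649*I*√942/1183780 ≈ -1339.3 - 2.7392*I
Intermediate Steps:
P(L) = -√2*√L*(-1 + L)/3 (P(L) = -(L - 1)*√(L + L)/3 = -(-1 + L)*√(2*L)/3 = -(-1 + L)*√2*√L/3 = -√2*√L*(-1 + L)/3)
Y(t, N) = 2159 + 2*N²/(N + t) (Y(t, N) = ((2*N)/(N + t))*N + 2159 = (2*N/(N + t))*N + 2159 = 2*N²/(N + t) + 2159 = 2159 + 2*N²/(N + t))
-3332631/Y(730, -274) + 105649/P(-1884) = -3332631*(-274 + 730)/(2*(-274)² + 2159*(-274) + 2159*730) + 105649/((√2*√(-1884)*(1 - 1*(-1884))/3)) = -3332631*456/(2*75076 - 591566 + 1576070) + 105649/((√2*(2*I*√471)*(1 + 1884)/3)) = -3332631*456/(150152 - 591566 + 1576070) + 105649/(((⅓)*√2*(2*I*√471)*1885)) = -3332631/((1/456)*1134656) + 105649/((3770*I*√942/3)) = -3332631/141832/57 + 105649*(-I*√942/1183780) = -3332631*57/141832 - 105649*I*√942/1183780 = -189959967/141832 - 105649*I*√942/1183780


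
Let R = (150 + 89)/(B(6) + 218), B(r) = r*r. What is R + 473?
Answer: 120381/254 ≈ 473.94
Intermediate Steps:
B(r) = r²
R = 239/254 (R = (150 + 89)/(6² + 218) = 239/(36 + 218) = 239/254 ≈ 0.94094)
R + 473 = 239/254 + 473 = 120381/254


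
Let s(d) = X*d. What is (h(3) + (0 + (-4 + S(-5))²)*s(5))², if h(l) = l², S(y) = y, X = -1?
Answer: 156816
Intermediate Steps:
s(d) = -d
(h(3) + (0 + (-4 + S(-5))²)*s(5))² = (3² + (0 + (-4 - 5)²)*(-1*5))² = (9 + (0 + (-9)²)*(-5))² = (9 + (0 + 81)*(-5))² = (9 + 81*(-5))² = (9 - 405)² = (-396)² = 156816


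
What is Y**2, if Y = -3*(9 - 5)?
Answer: 144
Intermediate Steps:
Y = -12 (Y = -3*4 = -12)
Y**2 = (-12)**2 = 144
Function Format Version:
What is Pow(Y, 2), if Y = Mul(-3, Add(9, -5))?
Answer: 144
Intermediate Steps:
Y = -12 (Y = Mul(-3, 4) = -12)
Pow(Y, 2) = Pow(-12, 2) = 144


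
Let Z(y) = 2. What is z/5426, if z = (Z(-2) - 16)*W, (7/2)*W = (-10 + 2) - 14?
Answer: 44/2713 ≈ 0.016218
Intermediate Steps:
W = -44/7 (W = 2*((-10 + 2) - 14)/7 = 2*(-8 - 14)/7 = (2/7)*(-22) = -44/7 ≈ -6.2857)
z = 88 (z = (2 - 16)*(-44/7) = -14*(-44/7) = 88)
z/5426 = 88/5426 = 88*(1/5426) = 44/2713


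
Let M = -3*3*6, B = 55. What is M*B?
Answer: -2970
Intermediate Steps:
M = -54 (M = -9*6 = -54)
M*B = -54*55 = -2970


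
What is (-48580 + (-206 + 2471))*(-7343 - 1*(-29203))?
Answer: -1012445900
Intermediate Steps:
(-48580 + (-206 + 2471))*(-7343 - 1*(-29203)) = (-48580 + 2265)*(-7343 + 29203) = -46315*21860 = -1012445900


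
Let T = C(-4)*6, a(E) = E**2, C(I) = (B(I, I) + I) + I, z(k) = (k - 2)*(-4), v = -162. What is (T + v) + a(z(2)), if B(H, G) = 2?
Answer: -198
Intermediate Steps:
z(k) = 8 - 4*k (z(k) = (-2 + k)*(-4) = 8 - 4*k)
C(I) = 2 + 2*I (C(I) = (2 + I) + I = 2 + 2*I)
T = -36 (T = (2 + 2*(-4))*6 = (2 - 8)*6 = -6*6 = -36)
(T + v) + a(z(2)) = (-36 - 162) + (8 - 4*2)**2 = -198 + (8 - 8)**2 = -198 + 0**2 = -198 + 0 = -198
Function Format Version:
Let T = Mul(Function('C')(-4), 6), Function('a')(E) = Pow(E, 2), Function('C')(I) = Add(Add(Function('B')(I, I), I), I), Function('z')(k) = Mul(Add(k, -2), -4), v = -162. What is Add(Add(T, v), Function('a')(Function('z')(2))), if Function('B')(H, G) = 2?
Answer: -198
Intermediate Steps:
Function('z')(k) = Add(8, Mul(-4, k)) (Function('z')(k) = Mul(Add(-2, k), -4) = Add(8, Mul(-4, k)))
Function('C')(I) = Add(2, Mul(2, I)) (Function('C')(I) = Add(Add(2, I), I) = Add(2, Mul(2, I)))
T = -36 (T = Mul(Add(2, Mul(2, -4)), 6) = Mul(Add(2, -8), 6) = Mul(-6, 6) = -36)
Add(Add(T, v), Function('a')(Function('z')(2))) = Add(Add(-36, -162), Pow(Add(8, Mul(-4, 2)), 2)) = Add(-198, Pow(Add(8, -8), 2)) = Add(-198, Pow(0, 2)) = Add(-198, 0) = -198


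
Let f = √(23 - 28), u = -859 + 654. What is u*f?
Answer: -205*I*√5 ≈ -458.39*I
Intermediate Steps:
u = -205
f = I*√5 (f = √(-5) = I*√5 ≈ 2.2361*I)
u*f = -205*I*√5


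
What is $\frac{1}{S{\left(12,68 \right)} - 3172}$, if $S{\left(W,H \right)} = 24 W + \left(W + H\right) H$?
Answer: $\frac{1}{2556} \approx 0.00039124$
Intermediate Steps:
$S{\left(W,H \right)} = 24 W + H \left(H + W\right)$ ($S{\left(W,H \right)} = 24 W + \left(H + W\right) H = 24 W + H \left(H + W\right)$)
$\frac{1}{S{\left(12,68 \right)} - 3172} = \frac{1}{\left(68^{2} + 24 \cdot 12 + 68 \cdot 12\right) - 3172} = \frac{1}{\left(4624 + 288 + 816\right) - 3172} = \frac{1}{5728 - 3172} = \frac{1}{2556}$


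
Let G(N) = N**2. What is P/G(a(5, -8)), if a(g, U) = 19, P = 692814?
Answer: 692814/361 ≈ 1919.2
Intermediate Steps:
P/G(a(5, -8)) = 692814/(19**2) = 692814/361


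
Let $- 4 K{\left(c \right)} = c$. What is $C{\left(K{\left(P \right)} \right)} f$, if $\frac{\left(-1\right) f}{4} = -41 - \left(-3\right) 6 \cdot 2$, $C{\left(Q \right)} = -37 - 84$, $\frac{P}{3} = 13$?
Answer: $-2420$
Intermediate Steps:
$P = 39$ ($P = 3 \cdot 13 = 39$)
$K{\left(c \right)} = - \frac{c}{4}$
$C{\left(Q \right)} = -121$ ($C{\left(Q \right)} = -37 - 84 = -121$)
$f = 20$ ($f = - 4 \left(-41 - \left(-3\right) 6 \cdot 2\right) = - 4 \left(-41 - \left(-18\right) 2\right) = - 4 \left(-41 - -36\right) = - 4 \left(-41 + 36\right) = \left(-4\right) \left(-5\right) = 20$)
$C{\left(K{\left(P \right)} \right)} f = \left(-121\right) 20 = -2420$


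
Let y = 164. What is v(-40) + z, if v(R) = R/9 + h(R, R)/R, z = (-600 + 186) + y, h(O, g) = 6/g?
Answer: -1831973/7200 ≈ -254.44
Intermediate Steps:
z = -250 (z = (-600 + 186) + 164 = -414 + 164 = -250)
v(R) = 6/R² + R/9 (v(R) = R/9 + (6/R)/R = R*(⅑) + 6/R² = R/9 + 6/R² = 6/R² + R/9)
v(-40) + z = (6/(-40)² + (⅑)*(-40)) - 250 = (6*(1/1600) - 40/9) - 250 = (3/800 - 40/9) - 250 = -31973/7200 - 250 = -1831973/7200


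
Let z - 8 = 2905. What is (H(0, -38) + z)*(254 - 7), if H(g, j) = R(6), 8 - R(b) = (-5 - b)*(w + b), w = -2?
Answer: 732355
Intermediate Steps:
z = 2913 (z = 8 + 2905 = 2913)
R(b) = 8 - (-5 - b)*(-2 + b)
H(g, j) = 52 (H(g, j) = -2 + 6² + 3*6 = -2 + 36 + 18 = 52)
(H(0, -38) + z)*(254 - 7) = (52 + 2913)*(254 - 7) = 2965*247 = 732355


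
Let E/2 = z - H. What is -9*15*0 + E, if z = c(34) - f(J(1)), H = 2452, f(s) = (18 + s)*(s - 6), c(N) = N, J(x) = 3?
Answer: -4710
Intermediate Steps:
f(s) = (-6 + s)*(18 + s) (f(s) = (18 + s)*(-6 + s) = (-6 + s)*(18 + s))
z = 97 (z = 34 - (-108 + 3² + 12*3) = 34 - (-108 + 9 + 36) = 34 - 1*(-63) = 34 + 63 = 97)
E = -4710 (E = 2*(97 - 1*2452) = 2*(97 - 2452) = 2*(-2355) = -4710)
-9*15*0 + E = -9*15*0 - 4710 = -135*0 - 4710 = 0 - 4710 = -4710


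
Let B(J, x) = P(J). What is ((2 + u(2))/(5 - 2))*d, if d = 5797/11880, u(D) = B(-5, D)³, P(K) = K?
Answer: -21607/1080 ≈ -20.006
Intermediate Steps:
B(J, x) = J
u(D) = -125 (u(D) = (-5)³ = -125)
d = 527/1080 (d = 5797*(1/11880) = 527/1080 ≈ 0.48796)
((2 + u(2))/(5 - 2))*d = ((2 - 125)/(5 - 2))*(527/1080) = -123/3*(527/1080) = -123*⅓*(527/1080) = -41*527/1080 = -21607/1080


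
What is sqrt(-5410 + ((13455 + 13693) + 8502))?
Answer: 12*sqrt(210) ≈ 173.90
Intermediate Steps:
sqrt(-5410 + ((13455 + 13693) + 8502)) = sqrt(-5410 + (27148 + 8502)) = sqrt(-5410 + 35650) = sqrt(30240) = 12*sqrt(210)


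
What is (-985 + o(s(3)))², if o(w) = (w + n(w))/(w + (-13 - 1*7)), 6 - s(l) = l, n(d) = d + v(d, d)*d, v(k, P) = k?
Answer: 280897600/289 ≈ 9.7196e+5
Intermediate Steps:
n(d) = d + d² (n(d) = d + d*d = d + d²)
s(l) = 6 - l
o(w) = (w + w*(1 + w))/(-20 + w) (o(w) = (w + w*(1 + w))/(w + (-13 - 1*7)) = (w + w*(1 + w))/(w + (-13 - 7)) = (w + w*(1 + w))/(w - 20) = (w + w*(1 + w))/(-20 + w))
(-985 + o(s(3)))² = (-985 + (6 - 1*3)*(2 + (6 - 1*3))/(-20 + (6 - 1*3)))² = (-985 + (6 - 3)*(2 + (6 - 3))/(-20 + (6 - 3)))² = (-985 + 3*(2 + 3)/(-20 + 3))² = (-985 + 3*5/(-17))² = (-985 + 3*(-1/17)*5)² = (-985 - 15/17)² = (-16760/17)² = 280897600/289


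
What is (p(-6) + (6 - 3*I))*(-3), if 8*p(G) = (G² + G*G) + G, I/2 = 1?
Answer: -99/4 ≈ -24.750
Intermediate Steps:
I = 2 (I = 2*1 = 2)
p(G) = G²/4 + G/8 (p(G) = ((G² + G*G) + G)/8 = ((G² + G²) + G)/8 = (2*G² + G)/8 = (G + 2*G²)/8 = G²/4 + G/8)
(p(-6) + (6 - 3*I))*(-3) = ((⅛)*(-6)*(1 + 2*(-6)) + (6 - 3*2))*(-3) = ((⅛)*(-6)*(1 - 12) + (6 - 6))*(-3) = ((⅛)*(-6)*(-11) + 0)*(-3) = (33/4 + 0)*(-3) = (33/4)*(-3) = -99/4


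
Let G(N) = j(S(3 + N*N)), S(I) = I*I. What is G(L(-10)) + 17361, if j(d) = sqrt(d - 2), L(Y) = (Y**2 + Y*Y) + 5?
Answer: 17361 + sqrt(1766352782) ≈ 59389.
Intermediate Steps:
L(Y) = 5 + 2*Y**2 (L(Y) = (Y**2 + Y**2) + 5 = 2*Y**2 + 5 = 5 + 2*Y**2)
S(I) = I**2
j(d) = sqrt(-2 + d)
G(N) = sqrt(-2 + (3 + N**2)**2) (G(N) = sqrt(-2 + (3 + N*N)**2) = sqrt(-2 + (3 + N**2)**2))
G(L(-10)) + 17361 = sqrt(-2 + (3 + (5 + 2*(-10)**2)**2)**2) + 17361 = sqrt(-2 + (3 + (5 + 2*100)**2)**2) + 17361 = sqrt(-2 + (3 + (5 + 200)**2)**2) + 17361 = sqrt(-2 + (3 + 205**2)**2) + 17361 = sqrt(-2 + (3 + 42025)**2) + 17361 = sqrt(-2 + 42028**2) + 17361 = sqrt(-2 + 1766352784) + 17361 = sqrt(1766352782) + 17361 = 17361 + sqrt(1766352782)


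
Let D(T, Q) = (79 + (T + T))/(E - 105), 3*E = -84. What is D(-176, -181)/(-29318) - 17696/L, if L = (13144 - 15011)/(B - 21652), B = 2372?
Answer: -190050965745773/1039997414 ≈ -1.8274e+5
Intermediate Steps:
E = -28 (E = (1/3)*(-84) = -28)
D(T, Q) = -79/133 - 2*T/133 (D(T, Q) = (79 + (T + T))/(-28 - 105) = (79 + 2*T)/(-133) = (79 + 2*T)*(-1/133) = -79/133 - 2*T/133)
L = 1867/19280 (L = (13144 - 15011)/(2372 - 21652) = -1867/(-19280) = -1867*(-1/19280) = 1867/19280 ≈ 0.096836)
D(-176, -181)/(-29318) - 17696/L = (-79/133 - 2/133*(-176))/(-29318) - 17696/1867/19280 = (-79/133 + 352/133)*(-1/29318) - 17696*19280/1867 = (39/19)*(-1/29318) - 341178880/1867 = -39/557042 - 341178880/1867 = -190050965745773/1039997414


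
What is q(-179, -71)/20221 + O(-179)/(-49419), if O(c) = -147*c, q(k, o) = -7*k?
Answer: -156717722/333100533 ≈ -0.47048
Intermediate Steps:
q(-179, -71)/20221 + O(-179)/(-49419) = -7*(-179)/20221 - 147*(-179)/(-49419) = 1253*(1/20221) + 26313*(-1/49419) = 1253/20221 - 8771/16473 = -156717722/333100533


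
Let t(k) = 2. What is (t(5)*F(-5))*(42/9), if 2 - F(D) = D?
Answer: 196/3 ≈ 65.333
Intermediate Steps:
F(D) = 2 - D
(t(5)*F(-5))*(42/9) = (2*(2 - 1*(-5)))*(42/9) = (2*(2 + 5))*(42*(⅑)) = (2*7)*(14/3) = 14*(14/3) = 196/3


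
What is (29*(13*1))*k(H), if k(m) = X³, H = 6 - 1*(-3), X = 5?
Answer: 47125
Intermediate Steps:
H = 9 (H = 6 + 3 = 9)
k(m) = 125 (k(m) = 5³ = 125)
(29*(13*1))*k(H) = (29*(13*1))*125 = (29*13)*125 = 377*125 = 47125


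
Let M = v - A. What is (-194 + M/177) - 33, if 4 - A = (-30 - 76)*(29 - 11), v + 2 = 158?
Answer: -41935/177 ≈ -236.92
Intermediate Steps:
v = 156 (v = -2 + 158 = 156)
A = 1912 (A = 4 - (-30 - 76)*(29 - 11) = 4 - (-106)*18 = 4 - 1*(-1908) = 4 + 1908 = 1912)
M = -1756 (M = 156 - 1*1912 = 156 - 1912 = -1756)
(-194 + M/177) - 33 = (-194 - 1756/177) - 33 = -36094/177 - 33 = -41935/177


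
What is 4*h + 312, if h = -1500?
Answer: -5688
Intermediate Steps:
4*h + 312 = 4*(-1500) + 312 = -6000 + 312 = -5688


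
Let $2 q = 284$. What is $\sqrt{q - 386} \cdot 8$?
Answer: $16 i \sqrt{61} \approx 124.96 i$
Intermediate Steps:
$q = 142$ ($q = \frac{1}{2} \cdot 284 = 142$)
$\sqrt{q - 386} \cdot 8 = \sqrt{142 - 386} \cdot 8 = \sqrt{-244} \cdot 8 = 2 i \sqrt{61} \cdot 8 = 16 i \sqrt{61}$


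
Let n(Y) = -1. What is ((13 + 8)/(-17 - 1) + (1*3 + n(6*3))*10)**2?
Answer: 12769/36 ≈ 354.69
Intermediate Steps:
((13 + 8)/(-17 - 1) + (1*3 + n(6*3))*10)**2 = ((13 + 8)/(-17 - 1) + (1*3 - 1)*10)**2 = (21/(-18) + (3 - 1)*10)**2 = (21*(-1/18) + 2*10)**2 = (-7/6 + 20)**2 = (113/6)**2 = 12769/36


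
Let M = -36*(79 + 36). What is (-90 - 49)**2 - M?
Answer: 23461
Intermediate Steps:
M = -4140 (M = -36*115 = -4140)
(-90 - 49)**2 - M = (-90 - 49)**2 - 1*(-4140) = (-139)**2 + 4140 = 19321 + 4140 = 23461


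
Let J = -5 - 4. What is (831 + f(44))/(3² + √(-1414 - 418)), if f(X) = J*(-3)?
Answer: 7722/1913 - 1716*I*√458/1913 ≈ 4.0366 - 19.197*I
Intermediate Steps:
J = -9
f(X) = 27 (f(X) = -9*(-3) = 27)
(831 + f(44))/(3² + √(-1414 - 418)) = (831 + 27)/(3² + √(-1414 - 418)) = 858/(9 + √(-1832)) = 858/(9 + 2*I*√458)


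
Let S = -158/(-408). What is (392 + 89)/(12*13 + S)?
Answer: 98124/31903 ≈ 3.0757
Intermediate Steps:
S = 79/204 (S = -158*(-1/408) = 79/204 ≈ 0.38725)
(392 + 89)/(12*13 + S) = (392 + 89)/(12*13 + 79/204) = 481/(156 + 79/204) = 481/(31903/204) = 481*(204/31903) = 98124/31903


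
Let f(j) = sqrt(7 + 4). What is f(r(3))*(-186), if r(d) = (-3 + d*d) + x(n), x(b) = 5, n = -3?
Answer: -186*sqrt(11) ≈ -616.89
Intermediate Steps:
r(d) = 2 + d**2 (r(d) = (-3 + d*d) + 5 = (-3 + d**2) + 5 = 2 + d**2)
f(j) = sqrt(11)
f(r(3))*(-186) = sqrt(11)*(-186) = -186*sqrt(11)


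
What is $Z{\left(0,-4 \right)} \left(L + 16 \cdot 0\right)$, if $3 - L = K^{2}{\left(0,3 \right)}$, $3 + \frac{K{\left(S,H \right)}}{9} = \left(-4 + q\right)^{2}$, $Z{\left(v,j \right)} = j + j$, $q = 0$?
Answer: $109488$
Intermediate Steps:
$Z{\left(v,j \right)} = 2 j$
$K{\left(S,H \right)} = 117$ ($K{\left(S,H \right)} = -27 + 9 \left(-4 + 0\right)^{2} = -27 + 9 \left(-4\right)^{2} = -27 + 9 \cdot 16 = -27 + 144 = 117$)
$L = -13686$ ($L = 3 - 117^{2} = 3 - 13689 = -13686$)
$Z{\left(0,-4 \right)} \left(L + 16 \cdot 0\right) = 2 \left(-4\right) \left(-13686 + 16 \cdot 0\right) = - 8 \left(-13686 + 0\right) = \left(-8\right) \left(-13686\right) = 109488$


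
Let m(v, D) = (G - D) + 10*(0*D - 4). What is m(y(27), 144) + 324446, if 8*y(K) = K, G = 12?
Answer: 324274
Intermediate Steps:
y(K) = K/8
m(v, D) = -28 - D (m(v, D) = (12 - D) + 10*(0*D - 4) = (12 - D) + 10*(0 - 4) = (12 - D) + 10*(-4) = (12 - D) - 40 = -28 - D)
m(y(27), 144) + 324446 = (-28 - 1*144) + 324446 = (-28 - 144) + 324446 = -172 + 324446 = 324274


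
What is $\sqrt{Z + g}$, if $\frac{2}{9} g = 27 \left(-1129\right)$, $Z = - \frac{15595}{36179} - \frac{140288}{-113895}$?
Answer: $\frac{i \sqrt{8555043686224589222890}}{249733770} \approx 370.37 i$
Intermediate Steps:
$Z = \frac{3299287027}{4120607205}$ ($Z = \left(-15595\right) \frac{1}{36179} - - \frac{140288}{113895} = - \frac{15595}{36179} + \frac{140288}{113895} = \frac{3299287027}{4120607205} \approx 0.80068$)
$g = - \frac{274347}{2}$ ($g = \frac{9 \cdot 27 \left(-1129\right)}{2} = \frac{9}{2} \left(-30483\right) = - \frac{274347}{2} \approx -1.3717 \cdot 10^{5}$)
$\sqrt{Z + g} = \sqrt{\frac{3299287027}{4120607205} - \frac{274347}{2}} = \sqrt{- \frac{1130469626296081}{8241214410}} = \frac{i \sqrt{8555043686224589222890}}{249733770}$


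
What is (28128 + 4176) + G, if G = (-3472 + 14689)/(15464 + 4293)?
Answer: 638241345/19757 ≈ 32305.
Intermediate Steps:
G = 11217/19757 ≈ 0.56775
(28128 + 4176) + G = (28128 + 4176) + 11217/19757 = 32304 + 11217/19757 = 638241345/19757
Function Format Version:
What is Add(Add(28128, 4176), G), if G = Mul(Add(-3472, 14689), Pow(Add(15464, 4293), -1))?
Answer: Rational(638241345, 19757) ≈ 32305.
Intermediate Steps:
G = Rational(11217, 19757) (G = Mul(11217, Pow(19757, -1)) = Mul(11217, Rational(1, 19757)) = Rational(11217, 19757) ≈ 0.56775)
Add(Add(28128, 4176), G) = Add(Add(28128, 4176), Rational(11217, 19757)) = Add(32304, Rational(11217, 19757)) = Rational(638241345, 19757)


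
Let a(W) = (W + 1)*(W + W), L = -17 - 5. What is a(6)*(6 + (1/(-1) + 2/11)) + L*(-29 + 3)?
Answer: 11080/11 ≈ 1007.3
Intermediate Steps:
L = -22
a(W) = 2*W*(1 + W) (a(W) = (1 + W)*(2*W) = 2*W*(1 + W))
a(6)*(6 + (1/(-1) + 2/11)) + L*(-29 + 3) = (2*6*(1 + 6))*(6 + (1/(-1) + 2/11)) - 22*(-29 + 3) = (2*6*7)*(6 + (1*(-1) + 2*(1/11))) - 22*(-26) = 84*(6 + (-1 + 2/11)) + 572 = 84*(6 - 9/11) + 572 = 84*(57/11) + 572 = 4788/11 + 572 = 11080/11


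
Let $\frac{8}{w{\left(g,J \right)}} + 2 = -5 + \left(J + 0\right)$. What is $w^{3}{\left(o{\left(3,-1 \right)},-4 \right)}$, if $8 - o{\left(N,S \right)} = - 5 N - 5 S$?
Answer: $- \frac{512}{1331} \approx -0.38467$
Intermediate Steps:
$o{\left(N,S \right)} = 8 + 5 N + 5 S$ ($o{\left(N,S \right)} = 8 - \left(- 5 N - 5 S\right) = 8 + \left(5 N + 5 S\right) = 8 + 5 N + 5 S$)
$w{\left(g,J \right)} = \frac{8}{-7 + J}$ ($w{\left(g,J \right)} = \frac{8}{-2 + \left(-5 + \left(J + 0\right)\right)} = \frac{8}{-2 + \left(-5 + J\right)} = \frac{8}{-7 + J}$)
$w^{3}{\left(o{\left(3,-1 \right)},-4 \right)} = \left(\frac{8}{-7 - 4}\right)^{3} = \left(\frac{8}{-11}\right)^{3} = \left(8 \left(- \frac{1}{11}\right)\right)^{3} = \left(- \frac{8}{11}\right)^{3} = - \frac{512}{1331}$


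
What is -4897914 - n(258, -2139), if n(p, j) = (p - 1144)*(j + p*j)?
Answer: -495742800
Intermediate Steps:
n(p, j) = (-1144 + p)*(j + j*p)
-4897914 - n(258, -2139) = -4897914 - (-2139)*(-1144 + 258² - 1143*258) = -4897914 - (-2139)*(-1144 + 66564 - 294894) = -4897914 - (-2139)*(-229474) = -4897914 - 1*490844886 = -4897914 - 490844886 = -495742800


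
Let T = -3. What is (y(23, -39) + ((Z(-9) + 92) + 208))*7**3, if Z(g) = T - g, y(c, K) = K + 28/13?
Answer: 1200157/13 ≈ 92320.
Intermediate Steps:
y(c, K) = 28/13 + K (y(c, K) = K + 28*(1/13) = K + 28/13 = 28/13 + K)
Z(g) = -3 - g
(y(23, -39) + ((Z(-9) + 92) + 208))*7**3 = ((28/13 - 39) + (((-3 - 1*(-9)) + 92) + 208))*7**3 = (-479/13 + (((-3 + 9) + 92) + 208))*343 = (-479/13 + ((6 + 92) + 208))*343 = (-479/13 + (98 + 208))*343 = (-479/13 + 306)*343 = (3499/13)*343 = 1200157/13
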